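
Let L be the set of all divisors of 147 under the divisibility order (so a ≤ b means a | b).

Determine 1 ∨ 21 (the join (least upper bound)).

In the divisibility order, the join is the least common multiple: lcm(1, 21) = 21.

21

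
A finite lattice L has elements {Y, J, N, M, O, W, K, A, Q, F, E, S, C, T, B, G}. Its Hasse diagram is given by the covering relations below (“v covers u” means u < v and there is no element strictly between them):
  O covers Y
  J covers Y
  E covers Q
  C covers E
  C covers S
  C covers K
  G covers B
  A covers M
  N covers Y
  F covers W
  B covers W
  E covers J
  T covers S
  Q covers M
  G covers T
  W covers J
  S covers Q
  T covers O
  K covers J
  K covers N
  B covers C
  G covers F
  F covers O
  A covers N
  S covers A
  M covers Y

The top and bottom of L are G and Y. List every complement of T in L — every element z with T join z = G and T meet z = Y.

Need z with T ∨ z = G and T ∧ z = Y.
Checking each element gives: J, W.

J, W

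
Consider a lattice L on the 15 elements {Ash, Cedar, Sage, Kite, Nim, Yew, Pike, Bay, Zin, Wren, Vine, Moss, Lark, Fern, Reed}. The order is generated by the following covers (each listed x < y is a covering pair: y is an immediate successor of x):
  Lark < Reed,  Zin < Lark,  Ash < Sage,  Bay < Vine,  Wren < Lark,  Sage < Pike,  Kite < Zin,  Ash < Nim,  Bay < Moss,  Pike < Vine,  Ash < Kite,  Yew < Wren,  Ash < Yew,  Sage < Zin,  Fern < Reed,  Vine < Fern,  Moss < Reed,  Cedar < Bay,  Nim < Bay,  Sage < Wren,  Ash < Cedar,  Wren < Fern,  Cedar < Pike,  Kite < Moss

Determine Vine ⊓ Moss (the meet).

Bay

Common lower bounds of {Vine, Moss}: Ash, Bay, Cedar, Nim.
The greatest among these is Bay.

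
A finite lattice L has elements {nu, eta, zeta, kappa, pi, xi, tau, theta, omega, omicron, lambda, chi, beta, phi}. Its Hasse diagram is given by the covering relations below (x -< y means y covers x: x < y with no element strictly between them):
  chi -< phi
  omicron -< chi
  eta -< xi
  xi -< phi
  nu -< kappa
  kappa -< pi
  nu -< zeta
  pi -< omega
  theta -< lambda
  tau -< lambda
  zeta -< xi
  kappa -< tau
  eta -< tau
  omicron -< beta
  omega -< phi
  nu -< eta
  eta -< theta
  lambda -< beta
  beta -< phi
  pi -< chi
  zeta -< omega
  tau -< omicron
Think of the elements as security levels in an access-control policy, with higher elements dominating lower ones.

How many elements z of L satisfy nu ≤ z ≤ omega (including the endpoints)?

The interval [nu, omega] = {kappa, nu, omega, pi, zeta}, which has 5 elements.

5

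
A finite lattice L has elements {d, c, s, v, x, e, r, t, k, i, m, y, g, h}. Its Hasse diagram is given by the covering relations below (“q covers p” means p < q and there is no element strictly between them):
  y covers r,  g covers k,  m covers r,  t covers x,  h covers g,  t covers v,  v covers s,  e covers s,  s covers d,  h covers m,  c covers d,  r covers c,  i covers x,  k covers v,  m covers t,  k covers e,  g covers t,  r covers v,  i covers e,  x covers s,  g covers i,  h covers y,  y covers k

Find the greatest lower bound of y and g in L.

k

Common lower bounds of {y, g}: d, e, k, s, v.
The greatest among these is k.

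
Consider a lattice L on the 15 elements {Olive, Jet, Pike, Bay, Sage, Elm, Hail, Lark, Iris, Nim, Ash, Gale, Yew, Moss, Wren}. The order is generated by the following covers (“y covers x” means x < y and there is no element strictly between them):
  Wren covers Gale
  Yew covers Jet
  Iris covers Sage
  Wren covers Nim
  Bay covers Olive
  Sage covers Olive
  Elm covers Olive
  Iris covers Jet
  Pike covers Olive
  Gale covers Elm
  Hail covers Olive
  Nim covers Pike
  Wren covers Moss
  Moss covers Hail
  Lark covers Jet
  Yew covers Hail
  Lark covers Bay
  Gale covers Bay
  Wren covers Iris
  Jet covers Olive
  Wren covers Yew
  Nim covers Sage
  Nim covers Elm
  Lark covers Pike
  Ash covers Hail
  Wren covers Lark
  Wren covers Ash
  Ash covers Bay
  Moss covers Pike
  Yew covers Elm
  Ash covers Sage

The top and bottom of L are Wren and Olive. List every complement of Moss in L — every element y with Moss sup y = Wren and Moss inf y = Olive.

Bay, Elm, Gale, Iris, Jet, Sage

Need y with Moss ∨ y = Wren and Moss ∧ y = Olive.
Checking each element gives: Bay, Elm, Gale, Iris, Jet, Sage.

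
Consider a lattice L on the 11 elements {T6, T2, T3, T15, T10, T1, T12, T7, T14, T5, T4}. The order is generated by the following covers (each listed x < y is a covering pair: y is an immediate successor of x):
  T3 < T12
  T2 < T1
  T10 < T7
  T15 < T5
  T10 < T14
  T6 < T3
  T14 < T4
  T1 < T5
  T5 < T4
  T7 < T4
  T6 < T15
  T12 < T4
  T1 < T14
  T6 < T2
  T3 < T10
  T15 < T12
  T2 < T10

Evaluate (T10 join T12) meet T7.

T7

T10 ∨ T12 = T4
T4 ∧ T7 = T7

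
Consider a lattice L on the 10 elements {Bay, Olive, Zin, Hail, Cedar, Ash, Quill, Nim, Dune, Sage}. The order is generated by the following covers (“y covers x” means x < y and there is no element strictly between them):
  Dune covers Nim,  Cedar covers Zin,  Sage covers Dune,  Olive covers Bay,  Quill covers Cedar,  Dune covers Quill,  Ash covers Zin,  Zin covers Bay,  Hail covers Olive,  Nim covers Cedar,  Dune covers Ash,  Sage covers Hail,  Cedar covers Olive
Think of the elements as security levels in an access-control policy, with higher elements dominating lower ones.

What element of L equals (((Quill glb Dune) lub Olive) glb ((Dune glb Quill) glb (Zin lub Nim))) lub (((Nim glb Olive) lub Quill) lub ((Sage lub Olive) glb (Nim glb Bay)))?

Quill

Quill ∧ Dune = Quill
Quill ∨ Olive = Quill
Dune ∧ Quill = Quill
Zin ∨ Nim = Nim
Quill ∧ Nim = Cedar
Quill ∧ Cedar = Cedar
Nim ∧ Olive = Olive
Olive ∨ Quill = Quill
Sage ∨ Olive = Sage
Nim ∧ Bay = Bay
Sage ∧ Bay = Bay
Quill ∨ Bay = Quill
Cedar ∨ Quill = Quill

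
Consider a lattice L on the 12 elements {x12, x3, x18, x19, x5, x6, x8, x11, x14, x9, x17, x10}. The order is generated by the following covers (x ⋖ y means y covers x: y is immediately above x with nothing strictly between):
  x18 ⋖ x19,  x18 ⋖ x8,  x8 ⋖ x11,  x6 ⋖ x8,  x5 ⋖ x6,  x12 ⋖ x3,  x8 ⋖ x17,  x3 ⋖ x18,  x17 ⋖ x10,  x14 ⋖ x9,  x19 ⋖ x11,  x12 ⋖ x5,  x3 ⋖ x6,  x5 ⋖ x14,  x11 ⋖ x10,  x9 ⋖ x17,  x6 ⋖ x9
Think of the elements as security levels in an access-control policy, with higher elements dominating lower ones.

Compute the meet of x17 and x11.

x8

Common lower bounds of {x17, x11}: x12, x18, x3, x5, x6, x8.
The greatest among these is x8.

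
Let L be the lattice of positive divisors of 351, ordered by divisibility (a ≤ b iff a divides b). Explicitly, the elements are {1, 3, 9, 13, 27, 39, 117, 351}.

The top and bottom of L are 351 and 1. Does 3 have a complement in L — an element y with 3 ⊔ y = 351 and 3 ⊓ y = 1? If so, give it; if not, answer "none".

none

For every candidate y, either 3 ∨ y ≠ 351 or 3 ∧ y ≠ 1; no complement exists.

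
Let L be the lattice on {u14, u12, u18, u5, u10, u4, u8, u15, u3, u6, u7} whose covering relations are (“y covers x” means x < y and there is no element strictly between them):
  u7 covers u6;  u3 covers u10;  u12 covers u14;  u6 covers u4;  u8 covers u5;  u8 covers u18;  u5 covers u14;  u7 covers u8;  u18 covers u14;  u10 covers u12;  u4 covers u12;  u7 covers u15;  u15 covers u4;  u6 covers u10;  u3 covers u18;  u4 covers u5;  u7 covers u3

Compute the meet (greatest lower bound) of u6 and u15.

u4

Common lower bounds of {u6, u15}: u12, u14, u4, u5.
The greatest among these is u4.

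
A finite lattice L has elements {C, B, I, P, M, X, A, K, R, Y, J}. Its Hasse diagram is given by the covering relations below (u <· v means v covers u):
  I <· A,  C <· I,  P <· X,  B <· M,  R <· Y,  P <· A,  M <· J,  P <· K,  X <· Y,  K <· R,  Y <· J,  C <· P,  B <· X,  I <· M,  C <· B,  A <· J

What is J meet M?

M

Common lower bounds of {J, M}: B, C, I, M.
The greatest among these is M.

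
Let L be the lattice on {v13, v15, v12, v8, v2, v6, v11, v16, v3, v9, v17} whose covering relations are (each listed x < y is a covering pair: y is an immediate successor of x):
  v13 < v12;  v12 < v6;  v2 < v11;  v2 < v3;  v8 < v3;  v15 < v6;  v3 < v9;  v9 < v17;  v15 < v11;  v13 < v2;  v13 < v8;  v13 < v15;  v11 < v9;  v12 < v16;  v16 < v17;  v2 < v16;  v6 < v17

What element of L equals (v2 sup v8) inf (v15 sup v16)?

v3

v2 ∨ v8 = v3
v15 ∨ v16 = v17
v3 ∧ v17 = v3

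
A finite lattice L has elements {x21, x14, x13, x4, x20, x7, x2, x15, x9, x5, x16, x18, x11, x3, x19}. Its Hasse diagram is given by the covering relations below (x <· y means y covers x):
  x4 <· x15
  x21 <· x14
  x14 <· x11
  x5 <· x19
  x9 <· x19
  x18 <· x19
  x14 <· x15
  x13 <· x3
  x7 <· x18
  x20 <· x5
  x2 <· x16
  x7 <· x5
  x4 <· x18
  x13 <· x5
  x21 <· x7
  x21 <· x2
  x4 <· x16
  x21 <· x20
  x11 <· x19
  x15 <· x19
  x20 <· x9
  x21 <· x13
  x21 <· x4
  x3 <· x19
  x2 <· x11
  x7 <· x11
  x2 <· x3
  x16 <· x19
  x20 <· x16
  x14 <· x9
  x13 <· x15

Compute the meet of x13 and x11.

Common lower bounds of {x13, x11}: x21.
The greatest among these is x21.

x21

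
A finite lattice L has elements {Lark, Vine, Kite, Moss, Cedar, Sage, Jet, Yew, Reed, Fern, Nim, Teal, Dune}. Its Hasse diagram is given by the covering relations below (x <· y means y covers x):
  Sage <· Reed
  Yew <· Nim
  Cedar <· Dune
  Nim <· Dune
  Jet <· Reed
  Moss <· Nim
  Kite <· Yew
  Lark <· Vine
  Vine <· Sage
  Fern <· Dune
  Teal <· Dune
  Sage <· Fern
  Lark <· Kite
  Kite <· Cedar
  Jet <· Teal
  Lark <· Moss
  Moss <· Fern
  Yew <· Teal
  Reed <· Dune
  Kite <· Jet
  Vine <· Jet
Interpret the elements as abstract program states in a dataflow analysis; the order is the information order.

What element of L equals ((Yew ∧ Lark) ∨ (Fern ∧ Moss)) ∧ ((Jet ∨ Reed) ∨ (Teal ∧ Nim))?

Moss

Yew ∧ Lark = Lark
Fern ∧ Moss = Moss
Lark ∨ Moss = Moss
Jet ∨ Reed = Reed
Teal ∧ Nim = Yew
Reed ∨ Yew = Dune
Moss ∧ Dune = Moss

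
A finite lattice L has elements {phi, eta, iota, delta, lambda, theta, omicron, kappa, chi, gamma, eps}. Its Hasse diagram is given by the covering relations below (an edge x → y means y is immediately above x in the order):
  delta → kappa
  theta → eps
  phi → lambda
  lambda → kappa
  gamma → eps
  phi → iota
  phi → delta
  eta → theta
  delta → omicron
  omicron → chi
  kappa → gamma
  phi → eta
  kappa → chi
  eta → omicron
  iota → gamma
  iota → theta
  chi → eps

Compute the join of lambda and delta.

kappa

Common upper bounds of {lambda, delta}: chi, eps, gamma, kappa.
The least among these is kappa.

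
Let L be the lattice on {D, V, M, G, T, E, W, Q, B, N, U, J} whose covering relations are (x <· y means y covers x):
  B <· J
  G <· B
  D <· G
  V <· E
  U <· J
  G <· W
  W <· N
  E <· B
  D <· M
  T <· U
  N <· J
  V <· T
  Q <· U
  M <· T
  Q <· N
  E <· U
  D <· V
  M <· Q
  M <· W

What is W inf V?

Common lower bounds of {W, V}: D.
The greatest among these is D.

D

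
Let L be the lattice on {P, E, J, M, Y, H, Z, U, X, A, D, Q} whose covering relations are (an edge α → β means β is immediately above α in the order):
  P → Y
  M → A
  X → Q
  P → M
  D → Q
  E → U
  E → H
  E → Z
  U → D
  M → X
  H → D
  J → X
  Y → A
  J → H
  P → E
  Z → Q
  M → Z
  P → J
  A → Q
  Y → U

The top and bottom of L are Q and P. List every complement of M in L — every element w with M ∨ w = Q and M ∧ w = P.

D, H, U

Need w with M ∨ w = Q and M ∧ w = P.
Checking each element gives: D, H, U.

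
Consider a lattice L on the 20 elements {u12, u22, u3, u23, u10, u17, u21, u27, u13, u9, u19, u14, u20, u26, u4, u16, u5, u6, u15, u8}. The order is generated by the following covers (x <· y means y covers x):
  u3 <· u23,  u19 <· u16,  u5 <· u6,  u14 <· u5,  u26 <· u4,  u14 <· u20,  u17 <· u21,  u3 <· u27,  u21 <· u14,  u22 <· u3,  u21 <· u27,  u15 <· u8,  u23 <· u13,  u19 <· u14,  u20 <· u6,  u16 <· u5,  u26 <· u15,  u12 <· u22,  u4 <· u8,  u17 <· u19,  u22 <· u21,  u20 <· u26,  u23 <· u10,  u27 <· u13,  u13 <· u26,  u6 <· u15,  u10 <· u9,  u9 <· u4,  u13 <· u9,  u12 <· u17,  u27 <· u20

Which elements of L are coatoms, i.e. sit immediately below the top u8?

u15, u4

The coatoms are exactly the elements covered by u8: u15, u4.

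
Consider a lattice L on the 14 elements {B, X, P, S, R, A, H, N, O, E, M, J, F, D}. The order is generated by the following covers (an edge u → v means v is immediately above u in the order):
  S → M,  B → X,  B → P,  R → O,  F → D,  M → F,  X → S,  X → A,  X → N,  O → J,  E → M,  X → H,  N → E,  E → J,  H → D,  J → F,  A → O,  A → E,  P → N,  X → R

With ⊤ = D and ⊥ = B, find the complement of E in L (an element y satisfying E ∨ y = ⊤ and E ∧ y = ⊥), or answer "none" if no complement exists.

none

For every candidate y, either E ∨ y ≠ D or E ∧ y ≠ B; no complement exists.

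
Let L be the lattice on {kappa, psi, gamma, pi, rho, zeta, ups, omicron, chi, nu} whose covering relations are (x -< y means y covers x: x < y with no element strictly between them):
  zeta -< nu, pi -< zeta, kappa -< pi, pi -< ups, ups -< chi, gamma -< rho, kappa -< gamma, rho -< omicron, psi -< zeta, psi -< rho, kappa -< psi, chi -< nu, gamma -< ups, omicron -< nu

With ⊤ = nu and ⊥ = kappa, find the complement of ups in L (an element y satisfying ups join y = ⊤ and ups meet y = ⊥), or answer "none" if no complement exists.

Need y with ups ∨ y = nu and ups ∧ y = kappa.
Checking each element gives: psi.

psi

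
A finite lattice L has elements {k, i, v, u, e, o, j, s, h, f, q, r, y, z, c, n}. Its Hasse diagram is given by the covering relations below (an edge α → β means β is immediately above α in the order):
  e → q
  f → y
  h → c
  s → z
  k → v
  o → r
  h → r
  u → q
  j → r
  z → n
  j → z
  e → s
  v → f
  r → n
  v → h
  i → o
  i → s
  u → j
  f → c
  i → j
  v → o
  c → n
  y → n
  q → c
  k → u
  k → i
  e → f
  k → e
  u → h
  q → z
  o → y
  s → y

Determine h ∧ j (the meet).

Common lower bounds of {h, j}: k, u.
The greatest among these is u.

u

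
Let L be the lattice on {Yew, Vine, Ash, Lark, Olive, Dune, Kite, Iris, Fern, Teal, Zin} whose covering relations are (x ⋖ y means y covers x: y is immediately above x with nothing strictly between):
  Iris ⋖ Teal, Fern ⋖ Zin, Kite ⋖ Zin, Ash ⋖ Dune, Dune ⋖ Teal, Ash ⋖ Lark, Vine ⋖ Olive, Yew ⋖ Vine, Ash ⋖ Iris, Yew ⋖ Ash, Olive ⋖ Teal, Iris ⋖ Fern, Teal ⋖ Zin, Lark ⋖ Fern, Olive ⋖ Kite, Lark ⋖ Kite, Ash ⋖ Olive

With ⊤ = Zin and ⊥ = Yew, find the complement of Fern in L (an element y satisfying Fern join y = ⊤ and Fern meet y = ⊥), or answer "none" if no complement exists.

Vine

Need y with Fern ∨ y = Zin and Fern ∧ y = Yew.
Checking each element gives: Vine.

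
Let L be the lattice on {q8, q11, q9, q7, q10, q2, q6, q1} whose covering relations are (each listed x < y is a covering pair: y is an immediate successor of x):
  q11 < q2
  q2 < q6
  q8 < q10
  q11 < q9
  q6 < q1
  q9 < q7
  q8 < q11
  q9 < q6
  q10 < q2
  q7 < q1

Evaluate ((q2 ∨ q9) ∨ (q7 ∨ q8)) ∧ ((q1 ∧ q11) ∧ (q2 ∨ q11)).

q2 ∨ q9 = q6
q7 ∨ q8 = q7
q6 ∨ q7 = q1
q1 ∧ q11 = q11
q2 ∨ q11 = q2
q11 ∧ q2 = q11
q1 ∧ q11 = q11

q11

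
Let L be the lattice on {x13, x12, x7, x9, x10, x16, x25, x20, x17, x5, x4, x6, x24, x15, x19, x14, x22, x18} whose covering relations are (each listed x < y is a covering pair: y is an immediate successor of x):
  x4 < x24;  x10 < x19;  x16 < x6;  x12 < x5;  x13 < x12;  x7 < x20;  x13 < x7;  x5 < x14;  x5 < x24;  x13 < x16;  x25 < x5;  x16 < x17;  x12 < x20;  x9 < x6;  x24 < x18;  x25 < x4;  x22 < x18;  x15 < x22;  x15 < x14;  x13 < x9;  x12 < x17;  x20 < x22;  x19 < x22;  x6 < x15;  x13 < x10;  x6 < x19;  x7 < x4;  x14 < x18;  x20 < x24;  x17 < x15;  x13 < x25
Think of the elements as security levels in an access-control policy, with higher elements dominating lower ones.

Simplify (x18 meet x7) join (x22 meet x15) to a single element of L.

x22

x18 ∧ x7 = x7
x22 ∧ x15 = x15
x7 ∨ x15 = x22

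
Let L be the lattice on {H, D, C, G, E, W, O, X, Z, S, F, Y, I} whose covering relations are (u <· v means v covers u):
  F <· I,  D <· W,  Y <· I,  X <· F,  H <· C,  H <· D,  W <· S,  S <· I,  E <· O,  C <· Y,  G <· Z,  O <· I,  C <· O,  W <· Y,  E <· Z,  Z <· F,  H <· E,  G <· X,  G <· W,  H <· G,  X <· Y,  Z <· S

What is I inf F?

Common lower bounds of {I, F}: E, F, G, H, X, Z.
The greatest among these is F.

F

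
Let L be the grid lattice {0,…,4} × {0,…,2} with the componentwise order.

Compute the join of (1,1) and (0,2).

In a product of chains, the join is componentwise max, giving (1,2).

(1,2)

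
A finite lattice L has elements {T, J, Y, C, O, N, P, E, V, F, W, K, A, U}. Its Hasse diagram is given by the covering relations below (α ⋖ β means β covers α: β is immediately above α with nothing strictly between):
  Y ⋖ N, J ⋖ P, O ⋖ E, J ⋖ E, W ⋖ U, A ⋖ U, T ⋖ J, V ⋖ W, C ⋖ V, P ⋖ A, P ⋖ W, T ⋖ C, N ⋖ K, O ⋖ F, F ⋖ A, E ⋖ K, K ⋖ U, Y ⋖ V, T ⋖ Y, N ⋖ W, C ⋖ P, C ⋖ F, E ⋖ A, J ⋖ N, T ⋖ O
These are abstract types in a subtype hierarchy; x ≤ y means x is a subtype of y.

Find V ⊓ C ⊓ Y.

Common lower bounds of {V, C, Y}: T.
The greatest among these is T.

T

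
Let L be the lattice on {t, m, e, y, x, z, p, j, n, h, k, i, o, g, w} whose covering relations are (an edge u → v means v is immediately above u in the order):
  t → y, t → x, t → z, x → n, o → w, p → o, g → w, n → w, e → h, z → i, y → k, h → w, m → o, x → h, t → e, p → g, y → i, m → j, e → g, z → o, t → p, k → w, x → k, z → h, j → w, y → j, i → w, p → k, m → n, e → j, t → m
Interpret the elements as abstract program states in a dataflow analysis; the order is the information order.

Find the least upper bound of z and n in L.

w

Common upper bounds of {z, n}: w.
The least among these is w.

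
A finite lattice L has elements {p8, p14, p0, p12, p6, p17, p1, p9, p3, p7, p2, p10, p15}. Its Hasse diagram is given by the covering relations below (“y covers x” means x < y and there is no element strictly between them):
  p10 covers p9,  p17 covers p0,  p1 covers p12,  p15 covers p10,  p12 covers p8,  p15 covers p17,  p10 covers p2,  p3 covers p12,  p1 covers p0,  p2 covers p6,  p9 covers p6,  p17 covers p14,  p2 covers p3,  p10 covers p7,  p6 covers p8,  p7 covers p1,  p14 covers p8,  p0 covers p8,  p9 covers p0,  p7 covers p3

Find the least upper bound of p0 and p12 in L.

p1

Common upper bounds of {p0, p12}: p1, p10, p15, p7.
The least among these is p1.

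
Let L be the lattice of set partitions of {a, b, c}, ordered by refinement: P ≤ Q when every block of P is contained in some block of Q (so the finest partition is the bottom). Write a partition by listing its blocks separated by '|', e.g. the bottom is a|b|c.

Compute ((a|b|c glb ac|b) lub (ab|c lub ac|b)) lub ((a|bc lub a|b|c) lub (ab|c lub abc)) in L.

a|b|c ∧ ac|b = a|b|c
ab|c ∨ ac|b = abc
a|b|c ∨ abc = abc
a|bc ∨ a|b|c = a|bc
ab|c ∨ abc = abc
a|bc ∨ abc = abc
abc ∨ abc = abc

abc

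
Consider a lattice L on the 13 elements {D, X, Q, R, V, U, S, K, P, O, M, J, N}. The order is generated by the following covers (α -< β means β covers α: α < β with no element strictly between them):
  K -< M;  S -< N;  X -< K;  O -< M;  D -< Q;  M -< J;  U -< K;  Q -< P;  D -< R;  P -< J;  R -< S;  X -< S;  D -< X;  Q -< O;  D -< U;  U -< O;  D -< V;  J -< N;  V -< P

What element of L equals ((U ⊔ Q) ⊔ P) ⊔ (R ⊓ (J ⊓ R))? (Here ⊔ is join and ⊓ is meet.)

J

U ∨ Q = O
O ∨ P = J
J ∧ R = D
R ∧ D = D
J ∨ D = J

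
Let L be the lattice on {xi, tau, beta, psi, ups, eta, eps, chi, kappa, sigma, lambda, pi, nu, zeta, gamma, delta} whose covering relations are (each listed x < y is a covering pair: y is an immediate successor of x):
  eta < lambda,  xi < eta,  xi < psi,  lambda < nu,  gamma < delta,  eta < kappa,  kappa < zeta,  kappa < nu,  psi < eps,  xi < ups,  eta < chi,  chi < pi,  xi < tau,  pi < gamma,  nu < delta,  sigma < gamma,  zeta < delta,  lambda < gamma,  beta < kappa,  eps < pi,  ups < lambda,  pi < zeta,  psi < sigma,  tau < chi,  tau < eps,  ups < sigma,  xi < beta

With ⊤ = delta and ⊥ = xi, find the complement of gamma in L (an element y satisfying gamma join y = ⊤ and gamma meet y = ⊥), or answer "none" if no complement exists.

beta

Need y with gamma ∨ y = delta and gamma ∧ y = xi.
Checking each element gives: beta.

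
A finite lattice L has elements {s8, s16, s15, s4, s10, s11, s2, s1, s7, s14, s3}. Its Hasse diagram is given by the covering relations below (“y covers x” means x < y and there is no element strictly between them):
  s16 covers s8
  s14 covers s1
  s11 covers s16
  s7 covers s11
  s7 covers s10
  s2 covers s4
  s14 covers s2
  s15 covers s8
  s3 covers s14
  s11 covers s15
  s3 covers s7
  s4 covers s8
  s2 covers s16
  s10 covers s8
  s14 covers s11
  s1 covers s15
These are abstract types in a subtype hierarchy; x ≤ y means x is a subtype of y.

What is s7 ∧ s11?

Common lower bounds of {s7, s11}: s11, s15, s16, s8.
The greatest among these is s11.

s11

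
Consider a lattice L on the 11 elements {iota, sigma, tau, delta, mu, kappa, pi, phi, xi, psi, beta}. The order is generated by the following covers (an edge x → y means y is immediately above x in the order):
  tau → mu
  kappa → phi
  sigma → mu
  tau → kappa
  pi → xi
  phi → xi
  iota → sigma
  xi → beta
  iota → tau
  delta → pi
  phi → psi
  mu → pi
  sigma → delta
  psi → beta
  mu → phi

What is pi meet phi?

Common lower bounds of {pi, phi}: iota, mu, sigma, tau.
The greatest among these is mu.

mu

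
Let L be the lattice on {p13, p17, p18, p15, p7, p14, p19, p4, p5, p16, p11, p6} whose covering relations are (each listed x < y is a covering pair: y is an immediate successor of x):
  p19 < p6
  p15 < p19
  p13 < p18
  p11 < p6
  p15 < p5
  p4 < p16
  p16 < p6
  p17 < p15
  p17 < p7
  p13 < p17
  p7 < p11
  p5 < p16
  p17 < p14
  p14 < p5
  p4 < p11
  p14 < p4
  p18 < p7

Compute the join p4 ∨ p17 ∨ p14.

Common upper bounds of {p4, p17, p14}: p11, p16, p4, p6.
The least among these is p4.

p4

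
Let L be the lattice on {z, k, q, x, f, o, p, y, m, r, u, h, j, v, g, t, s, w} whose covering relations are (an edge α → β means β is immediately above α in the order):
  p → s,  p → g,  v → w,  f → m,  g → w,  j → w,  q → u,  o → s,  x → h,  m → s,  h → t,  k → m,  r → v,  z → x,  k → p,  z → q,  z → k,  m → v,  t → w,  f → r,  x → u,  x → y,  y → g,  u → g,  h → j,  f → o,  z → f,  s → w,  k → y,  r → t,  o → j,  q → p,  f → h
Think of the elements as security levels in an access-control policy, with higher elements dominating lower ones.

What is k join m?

m

Common upper bounds of {k, m}: m, s, v, w.
The least among these is m.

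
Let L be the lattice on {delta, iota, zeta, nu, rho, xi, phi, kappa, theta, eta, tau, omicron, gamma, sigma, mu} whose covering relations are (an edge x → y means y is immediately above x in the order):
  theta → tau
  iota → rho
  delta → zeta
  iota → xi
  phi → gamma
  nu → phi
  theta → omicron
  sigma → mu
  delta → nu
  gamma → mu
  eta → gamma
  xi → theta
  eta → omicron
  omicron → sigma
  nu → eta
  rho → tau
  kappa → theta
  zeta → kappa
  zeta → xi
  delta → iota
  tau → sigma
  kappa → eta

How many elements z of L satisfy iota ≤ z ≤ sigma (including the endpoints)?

7

The interval [iota, sigma] = {iota, omicron, rho, sigma, tau, theta, xi}, which has 7 elements.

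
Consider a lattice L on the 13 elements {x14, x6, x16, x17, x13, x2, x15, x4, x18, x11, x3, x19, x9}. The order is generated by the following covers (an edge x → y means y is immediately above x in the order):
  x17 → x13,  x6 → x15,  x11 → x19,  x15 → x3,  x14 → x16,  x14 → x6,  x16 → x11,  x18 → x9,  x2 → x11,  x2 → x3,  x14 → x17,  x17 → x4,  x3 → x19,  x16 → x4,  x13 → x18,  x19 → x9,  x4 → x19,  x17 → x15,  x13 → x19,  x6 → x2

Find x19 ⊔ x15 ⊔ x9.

Common upper bounds of {x19, x15, x9}: x9.
The least among these is x9.

x9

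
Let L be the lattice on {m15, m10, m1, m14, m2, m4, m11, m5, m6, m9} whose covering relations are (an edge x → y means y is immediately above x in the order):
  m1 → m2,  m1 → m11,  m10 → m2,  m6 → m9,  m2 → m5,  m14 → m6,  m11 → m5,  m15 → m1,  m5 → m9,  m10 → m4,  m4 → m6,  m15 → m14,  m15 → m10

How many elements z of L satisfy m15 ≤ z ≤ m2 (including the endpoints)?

4

The interval [m15, m2] = {m1, m10, m15, m2}, which has 4 elements.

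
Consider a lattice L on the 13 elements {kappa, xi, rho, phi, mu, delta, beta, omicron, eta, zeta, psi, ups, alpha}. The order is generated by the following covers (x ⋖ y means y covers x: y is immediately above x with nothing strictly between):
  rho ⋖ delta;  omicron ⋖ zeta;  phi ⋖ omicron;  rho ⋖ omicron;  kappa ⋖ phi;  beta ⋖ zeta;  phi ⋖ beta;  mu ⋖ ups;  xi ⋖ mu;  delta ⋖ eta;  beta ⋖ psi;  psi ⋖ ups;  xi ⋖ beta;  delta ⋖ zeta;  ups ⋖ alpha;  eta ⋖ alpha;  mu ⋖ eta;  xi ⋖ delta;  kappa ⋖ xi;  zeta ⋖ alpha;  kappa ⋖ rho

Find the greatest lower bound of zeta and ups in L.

Common lower bounds of {zeta, ups}: beta, kappa, phi, xi.
The greatest among these is beta.

beta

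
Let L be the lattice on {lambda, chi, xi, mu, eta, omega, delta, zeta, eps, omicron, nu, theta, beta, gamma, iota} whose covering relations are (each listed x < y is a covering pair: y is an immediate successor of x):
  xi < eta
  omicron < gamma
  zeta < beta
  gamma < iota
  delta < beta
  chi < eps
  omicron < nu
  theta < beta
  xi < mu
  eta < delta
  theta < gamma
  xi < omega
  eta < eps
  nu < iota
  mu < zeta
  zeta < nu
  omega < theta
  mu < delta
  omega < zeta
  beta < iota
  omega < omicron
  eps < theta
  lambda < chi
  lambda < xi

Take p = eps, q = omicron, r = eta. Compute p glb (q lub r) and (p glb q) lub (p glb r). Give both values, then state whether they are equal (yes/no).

q lub r = gamma, so p glb (q lub r) = eps glb gamma = eps.
p glb q = xi and p glb r = eta, so (p glb q) lub (p glb r) = xi lub eta = eta.
Equal: no.

eps; eta; no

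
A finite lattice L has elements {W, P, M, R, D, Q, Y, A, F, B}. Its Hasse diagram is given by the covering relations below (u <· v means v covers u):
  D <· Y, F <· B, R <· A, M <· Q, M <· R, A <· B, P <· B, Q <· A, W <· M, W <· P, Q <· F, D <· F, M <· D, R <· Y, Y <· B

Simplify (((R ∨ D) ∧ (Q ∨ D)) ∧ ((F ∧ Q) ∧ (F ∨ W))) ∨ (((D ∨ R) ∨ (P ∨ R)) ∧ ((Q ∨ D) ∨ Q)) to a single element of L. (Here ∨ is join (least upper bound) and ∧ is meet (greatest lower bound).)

F

R ∨ D = Y
Q ∨ D = F
Y ∧ F = D
F ∧ Q = Q
F ∨ W = F
Q ∧ F = Q
D ∧ Q = M
D ∨ R = Y
P ∨ R = B
Y ∨ B = B
Q ∨ D = F
F ∨ Q = F
B ∧ F = F
M ∨ F = F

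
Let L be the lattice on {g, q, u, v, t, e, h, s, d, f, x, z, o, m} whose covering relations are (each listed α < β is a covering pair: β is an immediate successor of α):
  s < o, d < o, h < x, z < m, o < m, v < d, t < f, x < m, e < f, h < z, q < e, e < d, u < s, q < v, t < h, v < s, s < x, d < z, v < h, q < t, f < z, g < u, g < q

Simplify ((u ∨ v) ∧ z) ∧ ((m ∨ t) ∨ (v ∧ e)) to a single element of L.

u ∨ v = s
s ∧ z = v
m ∨ t = m
v ∧ e = q
m ∨ q = m
v ∧ m = v

v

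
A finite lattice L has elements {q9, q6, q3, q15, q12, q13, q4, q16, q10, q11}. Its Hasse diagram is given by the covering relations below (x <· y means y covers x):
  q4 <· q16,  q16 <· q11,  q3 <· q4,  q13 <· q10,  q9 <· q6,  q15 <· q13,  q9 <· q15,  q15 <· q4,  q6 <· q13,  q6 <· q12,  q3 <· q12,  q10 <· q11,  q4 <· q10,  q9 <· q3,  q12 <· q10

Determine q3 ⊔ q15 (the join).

q4

Common upper bounds of {q3, q15}: q10, q11, q16, q4.
The least among these is q4.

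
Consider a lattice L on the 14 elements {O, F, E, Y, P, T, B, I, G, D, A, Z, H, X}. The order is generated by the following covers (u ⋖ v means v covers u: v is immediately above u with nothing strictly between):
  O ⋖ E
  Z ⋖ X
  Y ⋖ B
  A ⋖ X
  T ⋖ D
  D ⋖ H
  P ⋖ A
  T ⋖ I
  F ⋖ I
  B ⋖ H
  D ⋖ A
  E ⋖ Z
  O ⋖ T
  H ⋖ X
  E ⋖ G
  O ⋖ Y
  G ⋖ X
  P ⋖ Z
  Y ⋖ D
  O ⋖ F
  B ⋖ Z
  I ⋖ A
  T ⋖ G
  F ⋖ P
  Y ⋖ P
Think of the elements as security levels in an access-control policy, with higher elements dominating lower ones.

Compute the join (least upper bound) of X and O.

Common upper bounds of {X, O}: X.
The least among these is X.

X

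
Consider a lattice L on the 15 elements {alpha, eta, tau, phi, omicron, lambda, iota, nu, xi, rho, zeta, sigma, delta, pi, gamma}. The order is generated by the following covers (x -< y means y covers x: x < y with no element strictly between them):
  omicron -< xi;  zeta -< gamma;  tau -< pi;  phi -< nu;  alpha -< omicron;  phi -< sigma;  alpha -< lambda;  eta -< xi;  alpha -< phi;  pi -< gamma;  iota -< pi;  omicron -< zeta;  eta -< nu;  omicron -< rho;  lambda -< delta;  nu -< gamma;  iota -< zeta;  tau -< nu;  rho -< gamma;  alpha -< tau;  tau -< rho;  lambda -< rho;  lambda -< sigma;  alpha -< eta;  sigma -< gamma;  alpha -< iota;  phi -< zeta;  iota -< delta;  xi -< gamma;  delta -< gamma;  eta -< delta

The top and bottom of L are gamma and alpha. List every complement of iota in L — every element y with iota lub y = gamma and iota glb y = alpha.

Need y with iota ∨ y = gamma and iota ∧ y = alpha.
Checking each element gives: nu, rho, sigma, xi.

nu, rho, sigma, xi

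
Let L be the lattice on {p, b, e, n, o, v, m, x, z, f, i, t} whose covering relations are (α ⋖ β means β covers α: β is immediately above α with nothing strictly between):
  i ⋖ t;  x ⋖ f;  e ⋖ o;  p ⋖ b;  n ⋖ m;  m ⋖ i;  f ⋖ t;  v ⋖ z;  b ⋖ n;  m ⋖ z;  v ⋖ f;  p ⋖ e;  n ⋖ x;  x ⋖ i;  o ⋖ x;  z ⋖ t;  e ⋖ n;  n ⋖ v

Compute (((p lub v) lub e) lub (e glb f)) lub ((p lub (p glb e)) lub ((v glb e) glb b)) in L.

v

p ∨ v = v
v ∨ e = v
e ∧ f = e
v ∨ e = v
p ∧ e = p
p ∨ p = p
v ∧ e = e
e ∧ b = p
p ∨ p = p
v ∨ p = v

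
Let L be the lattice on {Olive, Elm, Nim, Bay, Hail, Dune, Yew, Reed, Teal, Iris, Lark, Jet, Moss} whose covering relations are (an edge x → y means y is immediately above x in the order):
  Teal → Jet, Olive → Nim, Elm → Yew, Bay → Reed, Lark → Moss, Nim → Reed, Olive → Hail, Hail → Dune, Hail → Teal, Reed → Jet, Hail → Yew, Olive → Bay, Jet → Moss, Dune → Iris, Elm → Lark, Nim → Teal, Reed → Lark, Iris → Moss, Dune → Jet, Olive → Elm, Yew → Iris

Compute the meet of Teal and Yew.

Hail

Common lower bounds of {Teal, Yew}: Hail, Olive.
The greatest among these is Hail.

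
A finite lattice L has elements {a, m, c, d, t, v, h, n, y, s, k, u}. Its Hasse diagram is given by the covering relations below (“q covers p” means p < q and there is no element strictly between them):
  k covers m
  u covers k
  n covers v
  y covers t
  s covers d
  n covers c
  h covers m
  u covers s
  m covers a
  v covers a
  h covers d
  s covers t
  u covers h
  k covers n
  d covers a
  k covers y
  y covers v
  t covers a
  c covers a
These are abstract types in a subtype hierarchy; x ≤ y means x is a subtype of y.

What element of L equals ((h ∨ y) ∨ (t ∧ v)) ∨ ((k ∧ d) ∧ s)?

u

h ∨ y = u
t ∧ v = a
u ∨ a = u
k ∧ d = a
a ∧ s = a
u ∨ a = u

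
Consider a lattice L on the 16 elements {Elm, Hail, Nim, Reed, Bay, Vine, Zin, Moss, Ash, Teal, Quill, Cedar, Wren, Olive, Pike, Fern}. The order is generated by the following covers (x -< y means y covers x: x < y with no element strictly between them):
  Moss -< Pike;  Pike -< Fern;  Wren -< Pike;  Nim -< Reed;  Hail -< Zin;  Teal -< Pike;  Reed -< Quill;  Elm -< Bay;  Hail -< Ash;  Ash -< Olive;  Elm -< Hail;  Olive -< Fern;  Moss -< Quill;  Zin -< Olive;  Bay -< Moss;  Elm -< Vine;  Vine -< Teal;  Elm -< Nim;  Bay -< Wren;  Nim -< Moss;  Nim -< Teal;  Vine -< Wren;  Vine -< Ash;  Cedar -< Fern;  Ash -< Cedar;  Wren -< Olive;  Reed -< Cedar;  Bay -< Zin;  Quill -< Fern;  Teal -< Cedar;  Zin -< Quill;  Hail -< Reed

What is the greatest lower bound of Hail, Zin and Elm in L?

Common lower bounds of {Hail, Zin, Elm}: Elm.
The greatest among these is Elm.

Elm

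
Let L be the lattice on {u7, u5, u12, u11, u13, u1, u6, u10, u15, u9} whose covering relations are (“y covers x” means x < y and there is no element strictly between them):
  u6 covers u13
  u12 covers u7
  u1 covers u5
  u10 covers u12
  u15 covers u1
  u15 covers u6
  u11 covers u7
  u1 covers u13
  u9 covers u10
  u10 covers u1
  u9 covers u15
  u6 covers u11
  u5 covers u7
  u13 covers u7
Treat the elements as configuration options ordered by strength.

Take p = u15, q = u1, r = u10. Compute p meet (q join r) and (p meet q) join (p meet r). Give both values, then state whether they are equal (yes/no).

q join r = u10, so p meet (q join r) = u15 meet u10 = u1.
p meet q = u1 and p meet r = u1, so (p meet q) join (p meet r) = u1 join u1 = u1.
Equal: yes.

u1; u1; yes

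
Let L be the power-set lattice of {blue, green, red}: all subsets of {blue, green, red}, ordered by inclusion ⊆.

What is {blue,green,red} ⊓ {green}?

Under ⊆, meet is intersection: {blue,green,red} ∩ {green} = {green}.

{green}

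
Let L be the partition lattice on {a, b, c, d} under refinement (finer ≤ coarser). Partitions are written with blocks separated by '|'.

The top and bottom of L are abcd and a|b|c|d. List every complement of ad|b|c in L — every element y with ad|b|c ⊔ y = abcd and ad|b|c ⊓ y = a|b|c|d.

Need y with ad|b|c ∨ y = abcd and ad|b|c ∧ y = a|b|c|d.
Checking each element gives: abc|d, ab|cd, ac|bd, a|bcd.

abc|d, ab|cd, ac|bd, a|bcd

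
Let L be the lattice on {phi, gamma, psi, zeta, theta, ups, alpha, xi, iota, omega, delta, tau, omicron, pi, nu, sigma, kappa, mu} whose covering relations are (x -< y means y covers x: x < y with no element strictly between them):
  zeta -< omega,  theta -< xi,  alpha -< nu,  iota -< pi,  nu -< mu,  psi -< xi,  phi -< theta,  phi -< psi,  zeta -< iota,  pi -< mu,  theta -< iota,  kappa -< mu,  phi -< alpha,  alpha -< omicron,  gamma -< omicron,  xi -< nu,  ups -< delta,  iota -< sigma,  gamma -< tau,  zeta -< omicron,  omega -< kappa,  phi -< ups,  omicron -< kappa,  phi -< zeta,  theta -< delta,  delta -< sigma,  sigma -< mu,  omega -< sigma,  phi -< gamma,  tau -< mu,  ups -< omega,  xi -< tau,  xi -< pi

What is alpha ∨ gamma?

omicron

Common upper bounds of {alpha, gamma}: kappa, mu, omicron.
The least among these is omicron.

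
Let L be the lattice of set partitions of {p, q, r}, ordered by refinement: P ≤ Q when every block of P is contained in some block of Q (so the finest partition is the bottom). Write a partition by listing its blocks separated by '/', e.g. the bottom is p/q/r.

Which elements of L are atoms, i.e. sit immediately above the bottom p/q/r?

The atoms are exactly the elements that cover p/q/r: p/qr, pq/r, pr/q.

p/qr, pq/r, pr/q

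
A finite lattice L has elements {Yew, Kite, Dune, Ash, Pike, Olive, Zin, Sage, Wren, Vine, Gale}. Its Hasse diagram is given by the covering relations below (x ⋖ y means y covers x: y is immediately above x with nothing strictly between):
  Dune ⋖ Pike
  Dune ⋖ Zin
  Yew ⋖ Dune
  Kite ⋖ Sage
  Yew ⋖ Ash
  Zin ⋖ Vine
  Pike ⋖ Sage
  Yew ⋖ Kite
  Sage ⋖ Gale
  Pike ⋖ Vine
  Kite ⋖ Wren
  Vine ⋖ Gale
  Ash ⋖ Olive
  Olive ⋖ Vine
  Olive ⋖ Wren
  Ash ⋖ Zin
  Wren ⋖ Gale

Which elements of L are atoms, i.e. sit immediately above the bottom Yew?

The atoms are exactly the elements that cover Yew: Ash, Dune, Kite.

Ash, Dune, Kite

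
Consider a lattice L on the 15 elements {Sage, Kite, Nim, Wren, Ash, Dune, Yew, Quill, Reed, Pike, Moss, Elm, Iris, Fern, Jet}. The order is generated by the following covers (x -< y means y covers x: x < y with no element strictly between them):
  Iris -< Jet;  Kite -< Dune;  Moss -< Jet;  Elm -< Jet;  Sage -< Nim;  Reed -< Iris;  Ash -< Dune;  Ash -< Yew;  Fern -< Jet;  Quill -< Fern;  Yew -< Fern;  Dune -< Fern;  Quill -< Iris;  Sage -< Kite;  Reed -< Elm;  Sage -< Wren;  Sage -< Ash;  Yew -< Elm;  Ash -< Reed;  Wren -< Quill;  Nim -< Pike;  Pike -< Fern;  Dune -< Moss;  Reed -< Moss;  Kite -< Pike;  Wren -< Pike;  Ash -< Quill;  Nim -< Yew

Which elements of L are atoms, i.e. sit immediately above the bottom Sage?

The atoms are exactly the elements that cover Sage: Ash, Kite, Nim, Wren.

Ash, Kite, Nim, Wren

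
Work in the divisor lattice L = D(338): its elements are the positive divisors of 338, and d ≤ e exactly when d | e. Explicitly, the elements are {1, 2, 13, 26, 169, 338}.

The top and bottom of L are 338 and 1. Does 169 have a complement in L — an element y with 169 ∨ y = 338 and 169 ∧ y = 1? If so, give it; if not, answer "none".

2

Need y with 169 ∨ y = 338 and 169 ∧ y = 1.
Checking each element gives: 2.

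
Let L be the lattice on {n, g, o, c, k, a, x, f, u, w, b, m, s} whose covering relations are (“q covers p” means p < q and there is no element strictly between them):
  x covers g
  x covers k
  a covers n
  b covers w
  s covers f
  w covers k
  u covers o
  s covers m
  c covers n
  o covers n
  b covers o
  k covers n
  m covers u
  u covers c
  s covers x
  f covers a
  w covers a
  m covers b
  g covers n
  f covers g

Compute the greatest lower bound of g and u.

Common lower bounds of {g, u}: n.
The greatest among these is n.

n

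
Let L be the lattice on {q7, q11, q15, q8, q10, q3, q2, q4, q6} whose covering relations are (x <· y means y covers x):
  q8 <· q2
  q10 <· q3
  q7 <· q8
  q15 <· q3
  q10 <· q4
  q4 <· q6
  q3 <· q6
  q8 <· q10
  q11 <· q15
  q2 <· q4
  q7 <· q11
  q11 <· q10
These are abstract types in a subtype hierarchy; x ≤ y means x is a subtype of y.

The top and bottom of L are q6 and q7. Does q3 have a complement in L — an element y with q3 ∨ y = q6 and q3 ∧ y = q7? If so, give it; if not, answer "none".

For every candidate y, either q3 ∨ y ≠ q6 or q3 ∧ y ≠ q7; no complement exists.

none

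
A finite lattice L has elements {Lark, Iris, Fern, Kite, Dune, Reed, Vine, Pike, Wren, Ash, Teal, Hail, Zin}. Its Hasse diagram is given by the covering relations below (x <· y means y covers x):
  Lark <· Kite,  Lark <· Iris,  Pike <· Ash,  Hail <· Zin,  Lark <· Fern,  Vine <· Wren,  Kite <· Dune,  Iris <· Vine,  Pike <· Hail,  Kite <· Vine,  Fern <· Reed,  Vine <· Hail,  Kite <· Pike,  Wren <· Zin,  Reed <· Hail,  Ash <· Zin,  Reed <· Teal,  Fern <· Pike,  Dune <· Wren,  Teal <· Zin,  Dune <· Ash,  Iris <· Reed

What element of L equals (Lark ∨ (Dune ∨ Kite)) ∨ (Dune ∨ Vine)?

Dune ∨ Kite = Dune
Lark ∨ Dune = Dune
Dune ∨ Vine = Wren
Dune ∨ Wren = Wren

Wren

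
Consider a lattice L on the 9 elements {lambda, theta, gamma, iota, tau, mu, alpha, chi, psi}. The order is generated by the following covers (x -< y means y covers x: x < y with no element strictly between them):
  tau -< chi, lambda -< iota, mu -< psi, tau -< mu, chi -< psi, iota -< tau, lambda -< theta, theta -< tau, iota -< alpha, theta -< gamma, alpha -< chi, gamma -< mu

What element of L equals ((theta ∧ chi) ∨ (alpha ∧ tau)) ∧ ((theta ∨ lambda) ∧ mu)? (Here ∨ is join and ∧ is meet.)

theta ∧ chi = theta
alpha ∧ tau = iota
theta ∨ iota = tau
theta ∨ lambda = theta
theta ∧ mu = theta
tau ∧ theta = theta

theta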